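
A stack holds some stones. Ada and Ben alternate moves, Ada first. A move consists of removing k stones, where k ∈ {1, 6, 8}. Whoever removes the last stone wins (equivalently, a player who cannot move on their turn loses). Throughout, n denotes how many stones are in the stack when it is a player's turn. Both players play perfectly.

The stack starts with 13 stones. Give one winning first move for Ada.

Remove 6, leaving 7.

Positions with no move are L. A position that does have a move is losing for the player to move precisely when every available move leads to a winning position for the opponent. Fill in the labels:
n=0: no move → L
n=1: can move to 0, which is L ⇒ W
n=2: the only move is to 1(W), a W ⇒ L
n=3: can move to 2, which is L ⇒ W
n=4: the only move is to 3(W), a W ⇒ L
n=5: can move to 4, which is L ⇒ W
n=6: can move to 0, which is L ⇒ W
n=7: moves to 6(W), 1(W); every one is W ⇒ L
n=8: can move to 7, which is L ⇒ W
n=9: moves to 8(W), 3(W), 1(W); every one is W ⇒ L
n=10: can move to 9, which is L ⇒ W
n=11: moves to 10(W), 5(W), 3(W); every one is W ⇒ L
n=12: can move to 11, which is L ⇒ W
n=13: can move to 7, which is L ⇒ W
From 13, the L positions reachable in one move are: 7.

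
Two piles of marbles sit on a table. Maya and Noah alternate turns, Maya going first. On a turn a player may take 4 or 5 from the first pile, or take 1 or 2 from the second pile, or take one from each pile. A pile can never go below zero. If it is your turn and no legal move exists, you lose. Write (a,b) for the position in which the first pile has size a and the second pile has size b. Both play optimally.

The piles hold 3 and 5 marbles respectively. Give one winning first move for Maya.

Move to (3,3).

Use the standard recursion: the mover loses at a terminal position; elsewhere, the mover wins exactly when some move hands the opponent an L position.
No move ever increases a pile, so every position that can arise here has a ≤ 3 and b ≤ 5; it is enough to label the cells with 0 ≤ a ≤ 3 and 0 ≤ b ≤ 5.
Every move lowers a or b (never raises either), so fill the grid row by row in increasing a, and left to right within a row: each cell's successors are then already labelled.
      b=0  b=1  b=2  b=3  b=4  b=5
a=0:    L    W    W    L    W    W
a=1:    L    W    W    L    W    W
a=2:    L    W    W    L    W    W
a=3:    L    W    W    L    W    W
Cells with no legal move (terminal, hence L): (0,0), (1,0), (2,0), (3,0).
The remaining L cells, each justified by listing all of its moves:
(0,3): moves to (0,2)(W), (0,1)(W); every one is W ⇒ L
(1,3): moves to (1,2)(W), (1,1)(W), (0,2)(W); every one is W ⇒ L
(2,3): moves to (2,2)(W), (2,1)(W), (1,2)(W); every one is W ⇒ L
(3,3): moves to (3,2)(W), (3,1)(W), (2,2)(W); every one is W ⇒ L
Every other cell has at least one move into one of the L cells above, so it is W.
From (3,5), the L positions reachable in one move are: (3,3).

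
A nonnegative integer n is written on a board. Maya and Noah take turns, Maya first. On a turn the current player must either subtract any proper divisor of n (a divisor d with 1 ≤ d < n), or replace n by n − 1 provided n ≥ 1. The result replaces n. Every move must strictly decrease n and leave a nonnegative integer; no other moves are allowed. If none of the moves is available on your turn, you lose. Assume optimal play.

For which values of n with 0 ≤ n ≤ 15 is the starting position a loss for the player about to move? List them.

Compute win/loss labels from the base case upward. A position with no move is L. Any other position is W if it can reach an L in one move, else L.
n=0: no move → L
n=1: →0(L), so W
n=2: →1(W) only, which is W, so L
n=3: →2(L), so W
n=4: →2(L), so W
n=5: →4(W) only, which is W, so L
n=6: →5(L), so W
n=7: →6(W) only, which is W, so L
n=8: →7(L), so W
n=9: →6(W), 8(W) — all W, so L
n=10: →5(L), so W
n=11: →10(W) only, which is W, so L
n=12: →9(L), so W
n=13: →12(W) only, which is W, so L
n=14: →7(L), so W
n=15: →10(W), 12(W), 14(W) — all W, so L
The losing starting values of n are exactly the entries labelled L in this table (8 of them).

0, 2, 5, 7, 9, 11, 13, 15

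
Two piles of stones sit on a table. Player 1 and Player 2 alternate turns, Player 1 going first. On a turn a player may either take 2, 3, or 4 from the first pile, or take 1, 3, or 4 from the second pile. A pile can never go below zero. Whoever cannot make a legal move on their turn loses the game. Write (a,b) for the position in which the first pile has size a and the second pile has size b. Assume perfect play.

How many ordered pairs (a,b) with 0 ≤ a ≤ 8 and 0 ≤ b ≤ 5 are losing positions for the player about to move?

16

Label each position W (a win for the player to move) or L (a loss). A position with no legal move is L; any other position is W exactly when some move reaches an L, and L when every move reaches a W.
Every move lowers a or b (never raises either), so fill the grid row by row in increasing a, and left to right within a row: each cell's successors are then already labelled.
      b=0  b=1  b=2  b=3  b=4  b=5
a=0:    L    W    L    W    W    W
a=1:    L    W    L    W    W    W
a=2:    W    L    W    L    W    W
a=3:    W    L    W    L    W    W
a=4:    W    W    W    W    L    W
a=5:    W    W    W    W    L    W
a=6:    L    W    L    W    W    W
a=7:    L    W    L    W    W    W
a=8:    W    L    W    L    W    W
Cells with no legal move (terminal, hence L): (0,0), (1,0).
The remaining L cells, each justified by listing all of its moves:
(0,2): L (sole option (0,1)(W) is W)
(1,2): L (sole option (1,1)(W) is W)
(2,1): L (options (0,1)(W), (2,0)(W) are all W)
(2,3): L (options (0,3)(W), (2,2)(W), (2,0)(W) are all W)
(3,1): L (options (1,1)(W), (0,1)(W), (3,0)(W) are all W)
(3,3): L (options (1,3)(W), (0,3)(W), (3,2)(W), (3,0)(W) are all W)
(4,4): L (options (2,4)(W), (1,4)(W), (0,4)(W), (4,3)(W), (4,1)(W), (4,0)(W) are all W)
(5,4): L (options (3,4)(W), (2,4)(W), (1,4)(W), (5,3)(W), (5,1)(W), (5,0)(W) are all W)
(6,0): L (options (4,0)(W), (3,0)(W), (2,0)(W) are all W)
(6,2): L (options (4,2)(W), (3,2)(W), (2,2)(W), (6,1)(W) are all W)
(7,0): L (options (5,0)(W), (4,0)(W), (3,0)(W) are all W)
(7,2): L (options (5,2)(W), (4,2)(W), (3,2)(W), (7,1)(W) are all W)
(8,1): L (options (6,1)(W), (5,1)(W), (4,1)(W), (8,0)(W) are all W)
(8,3): L (options (6,3)(W), (5,3)(W), (4,3)(W), (8,2)(W), (8,0)(W) are all W)
Every other cell has at least one move into one of the L cells above, so it is W.
L cells per row: a=0: 2, a=1: 2, a=2: 2, a=3: 2, a=4: 1, a=5: 1, a=6: 2, a=7: 2, a=8: 2; total 16.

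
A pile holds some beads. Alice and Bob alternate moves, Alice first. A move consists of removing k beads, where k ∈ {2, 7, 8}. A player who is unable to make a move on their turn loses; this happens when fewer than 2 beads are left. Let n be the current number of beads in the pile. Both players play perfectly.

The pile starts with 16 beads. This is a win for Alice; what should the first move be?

Work bottom-up. With no move the player to move loses. Otherwise the position is W if at least one move leads to an L position for the opponent, and L if every move leads to a W.
n=0: no move → L
n=1: no move → L
n=2: reaches L-position 0 → W
n=3: reaches L-position 1 → W
n=4: only reaches 2(W), which is W → L
n=5: only reaches 3(W), which is W → L
n=6: reaches L-position 4 → W
n=7: reaches L-position 5 → W
n=8: reaches L-position 1 → W
n=9: reaches L-position 1 → W
n=10: only reaches 8(W), 3(W), 2(W), all W → L
n=11: reaches L-position 4 → W
n=12: reaches L-position 10 → W
n=13: reaches L-position 5 → W
n=14: only reaches 12(W), 7(W), 6(W), all W → L
n=15: only reaches 13(W), 8(W), 7(W), all W → L
n=16: reaches L-position 14 → W
From 16, the L positions reachable in one move are: 14.

Remove 2, leaving 14.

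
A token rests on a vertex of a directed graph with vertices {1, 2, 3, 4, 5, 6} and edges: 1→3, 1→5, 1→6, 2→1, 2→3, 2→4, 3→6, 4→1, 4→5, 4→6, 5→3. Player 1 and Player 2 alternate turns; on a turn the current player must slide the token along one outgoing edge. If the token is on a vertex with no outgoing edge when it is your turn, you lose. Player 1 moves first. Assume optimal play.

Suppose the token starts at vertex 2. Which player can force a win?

Use the standard recursion: the mover loses at a terminal position; elsewhere, the mover wins exactly when some move hands the opponent an L position.
Every edge goes from a vertex to one that appears earlier in the order 6, 3, 5, 1, 4, 2, so processing vertices in that order labels each vertex after all of its successors.
6: no outgoing edge → L
3: →6(L), so W
5: →3(W) only, which is W, so L
1: →5(L), so W
4: →5(L), so W
2: →4(W), 1(W), 3(W) — all W, so L
Every move from 2 reaches a W position, so the mover loses.

Player 2 wins.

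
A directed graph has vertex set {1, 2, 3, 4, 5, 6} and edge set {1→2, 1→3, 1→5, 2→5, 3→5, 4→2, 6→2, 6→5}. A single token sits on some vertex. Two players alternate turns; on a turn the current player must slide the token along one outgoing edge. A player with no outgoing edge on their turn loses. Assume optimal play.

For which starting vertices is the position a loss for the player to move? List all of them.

Use the standard recursion: the mover loses at a terminal position; elsewhere, the mover wins exactly when some move hands the opponent an L position.
Every edge goes from a vertex to one that appears earlier in the order 5, 2, 3, 1, 6, 4, so processing vertices in that order labels each vertex after all of its successors.
5: no outgoing edge → L
2: W (go to 5, an L position)
3: W (go to 5, an L position)
1: W (go to 5, an L position)
6: W (go to 5, an L position)
4: L (sole option 2(W) is W)
The losing starting vertices are exactly the entries labelled L in this table (2 of them).

4, 5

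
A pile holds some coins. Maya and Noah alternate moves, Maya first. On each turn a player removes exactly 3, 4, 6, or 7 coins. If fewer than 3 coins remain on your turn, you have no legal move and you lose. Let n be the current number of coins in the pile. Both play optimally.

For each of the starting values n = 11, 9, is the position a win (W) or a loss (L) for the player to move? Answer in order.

11: L, 9: W

Build the W/L table. Terminal = L. A non-terminal position is W if it has a move to some L; otherwise it is L.
n=0: no move → L
n=1: no move → L
n=2: no move → L
n=3: can move to 0, which is L ⇒ W
n=4: can move to 1, which is L ⇒ W
n=5: can move to 2, which is L ⇒ W
n=6: can move to 2, which is L ⇒ W
n=7: can move to 1, which is L ⇒ W
n=8: can move to 2, which is L ⇒ W
n=9: can move to 2, which is L ⇒ W
n=10: moves to 7(W), 6(W), 4(W), 3(W); every one is W ⇒ L
n=11: moves to 8(W), 7(W), 5(W), 4(W); every one is W ⇒ L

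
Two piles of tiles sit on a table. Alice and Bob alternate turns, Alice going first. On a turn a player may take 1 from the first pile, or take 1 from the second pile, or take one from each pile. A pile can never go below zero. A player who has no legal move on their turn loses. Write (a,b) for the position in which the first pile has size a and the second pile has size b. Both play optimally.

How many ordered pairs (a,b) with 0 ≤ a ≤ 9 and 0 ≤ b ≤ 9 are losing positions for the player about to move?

25

Compute win/loss labels from the base case upward. A position with no move is L. Any other position is W if it can reach an L in one move, else L.
Every move lowers a or b (never raises either), so fill the grid row by row in increasing a, and left to right within a row: each cell's successors are then already labelled.
      b=0  b=1  b=2  b=3  b=4  b=5  b=6  b=7  b=8  b=9
a=0:    L    W    L    W    L    W    L    W    L    W
a=1:    W    W    W    W    W    W    W    W    W    W
a=2:    L    W    L    W    L    W    L    W    L    W
a=3:    W    W    W    W    W    W    W    W    W    W
a=4:    L    W    L    W    L    W    L    W    L    W
a=5:    W    W    W    W    W    W    W    W    W    W
a=6:    L    W    L    W    L    W    L    W    L    W
a=7:    W    W    W    W    W    W    W    W    W    W
a=8:    L    W    L    W    L    W    L    W    L    W
a=9:    W    W    W    W    W    W    W    W    W    W
Cells with no legal move (terminal, hence L): (0,0).
The remaining L cells, each justified by listing all of its moves:
(0,2): →(0,1)(W) only, which is W, so L
(0,4): →(0,3)(W) only, which is W, so L
(0,6): →(0,5)(W) only, which is W, so L
(0,8): →(0,7)(W) only, which is W, so L
(2,0): →(1,0)(W) only, which is W, so L
(2,2): →(1,2)(W), (2,1)(W), (1,1)(W) — all W, so L
(2,4): →(1,4)(W), (2,3)(W), (1,3)(W) — all W, so L
(2,6): →(1,6)(W), (2,5)(W), (1,5)(W) — all W, so L
(2,8): →(1,8)(W), (2,7)(W), (1,7)(W) — all W, so L
(4,0): →(3,0)(W) only, which is W, so L
(4,2): →(3,2)(W), (4,1)(W), (3,1)(W) — all W, so L
(4,4): →(3,4)(W), (4,3)(W), (3,3)(W) — all W, so L
(4,6): →(3,6)(W), (4,5)(W), (3,5)(W) — all W, so L
(4,8): →(3,8)(W), (4,7)(W), (3,7)(W) — all W, so L
(6,0): →(5,0)(W) only, which is W, so L
(6,2): →(5,2)(W), (6,1)(W), (5,1)(W) — all W, so L
(6,4): →(5,4)(W), (6,3)(W), (5,3)(W) — all W, so L
(6,6): →(5,6)(W), (6,5)(W), (5,5)(W) — all W, so L
(6,8): →(5,8)(W), (6,7)(W), (5,7)(W) — all W, so L
(8,0): →(7,0)(W) only, which is W, so L
(8,2): →(7,2)(W), (8,1)(W), (7,1)(W) — all W, so L
(8,4): →(7,4)(W), (8,3)(W), (7,3)(W) — all W, so L
(8,6): →(7,6)(W), (8,5)(W), (7,5)(W) — all W, so L
(8,8): →(7,8)(W), (8,7)(W), (7,7)(W) — all W, so L
Every other cell has at least one move into one of the L cells above, so it is W.
L cells per row: a=0: 5, a=1: 0, a=2: 5, a=3: 0, a=4: 5, a=5: 0, a=6: 5, a=7: 0, a=8: 5, a=9: 0; total 25.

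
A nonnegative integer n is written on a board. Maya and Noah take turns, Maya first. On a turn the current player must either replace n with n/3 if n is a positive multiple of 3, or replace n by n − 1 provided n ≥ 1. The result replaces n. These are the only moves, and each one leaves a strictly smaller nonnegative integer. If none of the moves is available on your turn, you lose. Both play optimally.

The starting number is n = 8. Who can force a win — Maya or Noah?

Label each position W (a win for the player to move) or L (a loss). A position with no legal move is L; any other position is W exactly when some move reaches an L, and L when every move reaches a W.
n=0: no move → L
n=1: →0(L), so W
n=2: →1(W) only, which is W, so L
n=3: →2(L), so W
n=4: →3(W) only, which is W, so L
n=5: →4(L), so W
n=6: →2(L), so W
n=7: →6(W) only, which is W, so L
n=8: →7(L), so W
From 8 Maya can move to 7, reaching an L position.

Maya wins.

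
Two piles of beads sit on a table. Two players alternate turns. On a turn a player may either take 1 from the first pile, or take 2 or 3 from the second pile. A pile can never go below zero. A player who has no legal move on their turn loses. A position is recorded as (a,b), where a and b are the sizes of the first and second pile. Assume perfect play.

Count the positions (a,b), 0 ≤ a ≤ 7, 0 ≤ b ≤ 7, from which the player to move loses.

Compute win/loss labels from the base case upward. A position with no move is L. Any other position is W if it can reach an L in one move, else L.
Every move lowers a or b (never raises either), so fill the grid row by row in increasing a, and left to right within a row: each cell's successors are then already labelled.
      b=0  b=1  b=2  b=3  b=4  b=5  b=6  b=7
a=0:    L    L    W    W    W    L    L    W
a=1:    W    W    L    L    W    W    W    L
a=2:    L    L    W    W    W    L    L    W
a=3:    W    W    L    L    W    W    W    L
a=4:    L    L    W    W    W    L    L    W
a=5:    W    W    L    L    W    W    W    L
a=6:    L    L    W    W    W    L    L    W
a=7:    W    W    L    L    W    W    W    L
Cells with no legal move (terminal, hence L): (0,0), (0,1).
The remaining L cells, each justified by listing all of its moves:
(0,5): L (options (0,3)(W), (0,2)(W) are all W)
(0,6): L (options (0,4)(W), (0,3)(W) are all W)
(1,2): L (options (0,2)(W), (1,0)(W) are all W)
(1,3): L (options (0,3)(W), (1,1)(W), (1,0)(W) are all W)
(1,7): L (options (0,7)(W), (1,5)(W), (1,4)(W) are all W)
(2,0): L (sole option (1,0)(W) is W)
(2,1): L (sole option (1,1)(W) is W)
(2,5): L (options (1,5)(W), (2,3)(W), (2,2)(W) are all W)
(2,6): L (options (1,6)(W), (2,4)(W), (2,3)(W) are all W)
(3,2): L (options (2,2)(W), (3,0)(W) are all W)
(3,3): L (options (2,3)(W), (3,1)(W), (3,0)(W) are all W)
(3,7): L (options (2,7)(W), (3,5)(W), (3,4)(W) are all W)
(4,0): L (sole option (3,0)(W) is W)
(4,1): L (sole option (3,1)(W) is W)
(4,5): L (options (3,5)(W), (4,3)(W), (4,2)(W) are all W)
(4,6): L (options (3,6)(W), (4,4)(W), (4,3)(W) are all W)
(5,2): L (options (4,2)(W), (5,0)(W) are all W)
(5,3): L (options (4,3)(W), (5,1)(W), (5,0)(W) are all W)
(5,7): L (options (4,7)(W), (5,5)(W), (5,4)(W) are all W)
(6,0): L (sole option (5,0)(W) is W)
(6,1): L (sole option (5,1)(W) is W)
(6,5): L (options (5,5)(W), (6,3)(W), (6,2)(W) are all W)
(6,6): L (options (5,6)(W), (6,4)(W), (6,3)(W) are all W)
(7,2): L (options (6,2)(W), (7,0)(W) are all W)
(7,3): L (options (6,3)(W), (7,1)(W), (7,0)(W) are all W)
(7,7): L (options (6,7)(W), (7,5)(W), (7,4)(W) are all W)
Every other cell has at least one move into one of the L cells above, so it is W.
L cells per row: a=0: 4, a=1: 3, a=2: 4, a=3: 3, a=4: 4, a=5: 3, a=6: 4, a=7: 3; total 28.

28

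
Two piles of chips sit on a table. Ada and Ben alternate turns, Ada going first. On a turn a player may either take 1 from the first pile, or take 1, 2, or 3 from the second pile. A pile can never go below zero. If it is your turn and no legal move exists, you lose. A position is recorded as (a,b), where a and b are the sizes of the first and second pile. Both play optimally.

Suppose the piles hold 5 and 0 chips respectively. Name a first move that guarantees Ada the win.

Use the standard recursion: the mover loses at a terminal position; elsewhere, the mover wins exactly when some move hands the opponent an L position.
No move ever increases a pile, so every position that can arise here has a ≤ 5 and b ≤ 0; it is enough to label the cells with 0 ≤ a ≤ 5 and 0 ≤ b ≤ 0.
Every move lowers a or b (never raises either), so fill the grid row by row in increasing a, and left to right within a row: each cell's successors are then already labelled.
      b=0
a=0:    L
a=1:    W
a=2:    L
a=3:    W
a=4:    L
a=5:    W
Cells with no legal move (terminal, hence L): (0,0).
The remaining L cells, each justified by listing all of its moves:
(2,0): →(1,0)(W) only, which is W, so L
(4,0): →(3,0)(W) only, which is W, so L
Every other cell has at least one move into one of the L cells above, so it is W.
From (5,0), the L positions reachable in one move are: (4,0).

Move to (4,0).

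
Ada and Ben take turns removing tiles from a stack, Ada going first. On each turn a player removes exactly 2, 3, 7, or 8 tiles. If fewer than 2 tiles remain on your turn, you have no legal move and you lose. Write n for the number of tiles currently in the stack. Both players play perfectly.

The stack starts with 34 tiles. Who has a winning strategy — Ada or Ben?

Label each position W (a win for the player to move) or L (a loss). A position with no legal move is L; any other position is W exactly when some move reaches an L, and L when every move reaches a W.
n=0: no move → L
n=1: no move → L
n=2: can move to 0, which is L ⇒ W
n=3: can move to 1, which is L ⇒ W
n=4: can move to 1, which is L ⇒ W
n=5: moves to 3(W), 2(W); every one is W ⇒ L
n=6: moves to 4(W), 3(W); every one is W ⇒ L
n=7: can move to 5, which is L ⇒ W
n=8: can move to 6, which is L ⇒ W
n=9: can move to 6, which is L ⇒ W
n=10: moves to 8(W), 7(W), 3(W), 2(W); every one is W ⇒ L
n=11: moves to 9(W), 8(W), 4(W), 3(W); every one is W ⇒ L
n=12: can move to 10, which is L ⇒ W
n=13: can move to 11, which is L ⇒ W
n=14: can move to 11, which is L ⇒ W
n=15: moves to 13(W), 12(W), 8(W), 7(W); every one is W ⇒ L
n=16: moves to 14(W), 13(W), 9(W), 8(W); every one is W ⇒ L
n=17: can move to 15, which is L ⇒ W
n=18: can move to 16, which is L ⇒ W
n=19: can move to 16, which is L ⇒ W
n=20: moves to 18(W), 17(W), 13(W), 12(W); every one is W ⇒ L
n=21: moves to 19(W), 18(W), 14(W), 13(W); every one is W ⇒ L
n=22: can move to 20, which is L ⇒ W
n=23: can move to 21, which is L ⇒ W
n=24: can move to 21, which is L ⇒ W
n=25: moves to 23(W), 22(W), 18(W), 17(W); every one is W ⇒ L
n=26: moves to 24(W), 23(W), 19(W), 18(W); every one is W ⇒ L
n=27: can move to 25, which is L ⇒ W
n=28: can move to 26, which is L ⇒ W
n=29: can move to 26, which is L ⇒ W
n=30: moves to 28(W), 27(W), 23(W), 22(W); every one is W ⇒ L
n=31: moves to 29(W), 28(W), 24(W), 23(W); every one is W ⇒ L
n=32: can move to 30, which is L ⇒ W
n=33: can move to 31, which is L ⇒ W
n=34: can move to 31, which is L ⇒ W
From 34 Ada can remove 3, leaving 31, reaching an L position.

Ada wins.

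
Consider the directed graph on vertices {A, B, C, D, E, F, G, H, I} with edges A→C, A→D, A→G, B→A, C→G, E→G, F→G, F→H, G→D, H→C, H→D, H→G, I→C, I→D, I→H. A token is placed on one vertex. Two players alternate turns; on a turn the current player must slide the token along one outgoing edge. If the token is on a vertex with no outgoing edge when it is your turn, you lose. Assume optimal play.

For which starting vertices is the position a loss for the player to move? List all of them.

B, C, D, E, F

Positions with no move are L. A position that does have a move is losing for the player to move precisely when every available move leads to a winning position for the opponent. Fill in the labels:
Every edge goes from a vertex to one that appears earlier in the order D, G, C, A, H, F, B, E, I, so processing vertices in that order labels each vertex after all of its successors.
D: no outgoing edge → L
G: can move to D, which is L ⇒ W
C: the only move is to G(W), a W ⇒ L
A: can move to C, which is L ⇒ W
H: can move to C, which is L ⇒ W
F: moves to H(W), G(W); every one is W ⇒ L
B: the only move is to A(W), a W ⇒ L
E: the only move is to G(W), a W ⇒ L
I: can move to C, which is L ⇒ W
The losing starting vertices are exactly the entries labelled L in this table (5 of them).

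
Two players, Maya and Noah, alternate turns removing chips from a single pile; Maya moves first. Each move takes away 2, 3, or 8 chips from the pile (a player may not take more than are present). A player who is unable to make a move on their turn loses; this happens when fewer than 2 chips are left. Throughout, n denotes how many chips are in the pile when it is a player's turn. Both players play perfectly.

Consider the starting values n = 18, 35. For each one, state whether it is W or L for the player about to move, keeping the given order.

Label each position W (a win for the player to move) or L (a loss). A position with no legal move is L; any other position is W exactly when some move reaches an L, and L when every move reaches a W.
n=0: no move → L
n=1: no move → L
n=2: can move to 0, which is L ⇒ W
n=3: can move to 1, which is L ⇒ W
n=4: can move to 1, which is L ⇒ W
n=5: moves to 3(W), 2(W); every one is W ⇒ L
n=6: moves to 4(W), 3(W); every one is W ⇒ L
n=7: can move to 5, which is L ⇒ W
n=8: can move to 6, which is L ⇒ W
n=9: can move to 6, which is L ⇒ W
n=10: moves to 8(W), 7(W), 2(W); every one is W ⇒ L
n=11: moves to 9(W), 8(W), 3(W); every one is W ⇒ L
n=12: can move to 10, which is L ⇒ W
n=13: can move to 11, which is L ⇒ W
n=14: can move to 11, which is L ⇒ W
n=15: moves to 13(W), 12(W), 7(W); every one is W ⇒ L
n=16: moves to 14(W), 13(W), 8(W); every one is W ⇒ L
n=17: can move to 15, which is L ⇒ W
n=18: can move to 16, which is L ⇒ W
n=19: can move to 16, which is L ⇒ W
n=20: moves to 18(W), 17(W), 12(W); every one is W ⇒ L
n=21: moves to 19(W), 18(W), 13(W); every one is W ⇒ L
n=22: can move to 20, which is L ⇒ W
n=23: can move to 21, which is L ⇒ W
n=24: can move to 21, which is L ⇒ W
n=25: moves to 23(W), 22(W), 17(W); every one is W ⇒ L
n=26: moves to 24(W), 23(W), 18(W); every one is W ⇒ L
n=27: can move to 25, which is L ⇒ W
n=28: can move to 26, which is L ⇒ W
n=29: can move to 26, which is L ⇒ W
n=30: moves to 28(W), 27(W), 22(W); every one is W ⇒ L
n=31: moves to 29(W), 28(W), 23(W); every one is W ⇒ L
n=32: can move to 30, which is L ⇒ W
n=33: can move to 31, which is L ⇒ W
n=34: can move to 31, which is L ⇒ W
n=35: moves to 33(W), 32(W), 27(W); every one is W ⇒ L

18: W, 35: L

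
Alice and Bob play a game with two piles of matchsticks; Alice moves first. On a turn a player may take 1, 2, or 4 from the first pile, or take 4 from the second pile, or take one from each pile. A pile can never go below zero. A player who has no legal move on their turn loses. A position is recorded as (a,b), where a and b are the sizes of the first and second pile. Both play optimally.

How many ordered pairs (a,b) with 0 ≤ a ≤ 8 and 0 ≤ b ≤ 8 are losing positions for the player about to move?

Positions with no move are L. A position that does have a move is losing for the player to move precisely when every available move leads to a winning position for the opponent. Fill in the labels:
Every move lowers a or b (never raises either), so fill the grid row by row in increasing a, and left to right within a row: each cell's successors are then already labelled.
      b=0  b=1  b=2  b=3  b=4  b=5  b=6  b=7  b=8
a=0:    L    L    L    L    W    W    W    W    L
a=1:    W    W    W    W    W    L    L    L    W
a=2:    W    W    W    W    L    W    W    W    W
a=3:    L    L    L    L    W    W    W    W    L
a=4:    W    W    W    W    W    L    L    L    W
a=5:    W    W    W    W    L    W    W    W    W
a=6:    L    L    L    L    W    W    W    W    L
a=7:    W    W    W    W    W    L    L    L    W
a=8:    W    W    W    W    L    W    W    W    W
Cells with no legal move (terminal, hence L): (0,0), (0,1), (0,2), (0,3).
The remaining L cells, each justified by listing all of its moves:
(0,8): only reaches (0,4)(W), which is W → L
(1,5): only reaches (0,5)(W), (1,1)(W), (0,4)(W), all W → L
(1,6): only reaches (0,6)(W), (1,2)(W), (0,5)(W), all W → L
(1,7): only reaches (0,7)(W), (1,3)(W), (0,6)(W), all W → L
(2,4): only reaches (1,4)(W), (0,4)(W), (2,0)(W), (1,3)(W), all W → L
(3,0): only reaches (2,0)(W), (1,0)(W), all W → L
(3,1): only reaches (2,1)(W), (1,1)(W), (2,0)(W), all W → L
(3,2): only reaches (2,2)(W), (1,2)(W), (2,1)(W), all W → L
(3,3): only reaches (2,3)(W), (1,3)(W), (2,2)(W), all W → L
(3,8): only reaches (2,8)(W), (1,8)(W), (3,4)(W), (2,7)(W), all W → L
(4,5): only reaches (3,5)(W), (2,5)(W), (0,5)(W), (4,1)(W), (3,4)(W), all W → L
(4,6): only reaches (3,6)(W), (2,6)(W), (0,6)(W), (4,2)(W), (3,5)(W), all W → L
(4,7): only reaches (3,7)(W), (2,7)(W), (0,7)(W), (4,3)(W), (3,6)(W), all W → L
(5,4): only reaches (4,4)(W), (3,4)(W), (1,4)(W), (5,0)(W), (4,3)(W), all W → L
(6,0): only reaches (5,0)(W), (4,0)(W), (2,0)(W), all W → L
(6,1): only reaches (5,1)(W), (4,1)(W), (2,1)(W), (5,0)(W), all W → L
(6,2): only reaches (5,2)(W), (4,2)(W), (2,2)(W), (5,1)(W), all W → L
(6,3): only reaches (5,3)(W), (4,3)(W), (2,3)(W), (5,2)(W), all W → L
(6,8): only reaches (5,8)(W), (4,8)(W), (2,8)(W), (6,4)(W), (5,7)(W), all W → L
(7,5): only reaches (6,5)(W), (5,5)(W), (3,5)(W), (7,1)(W), (6,4)(W), all W → L
(7,6): only reaches (6,6)(W), (5,6)(W), (3,6)(W), (7,2)(W), (6,5)(W), all W → L
(7,7): only reaches (6,7)(W), (5,7)(W), (3,7)(W), (7,3)(W), (6,6)(W), all W → L
(8,4): only reaches (7,4)(W), (6,4)(W), (4,4)(W), (8,0)(W), (7,3)(W), all W → L
Every other cell has at least one move into one of the L cells above, so it is W.
L cells per row: a=0: 5, a=1: 3, a=2: 1, a=3: 5, a=4: 3, a=5: 1, a=6: 5, a=7: 3, a=8: 1; total 27.

27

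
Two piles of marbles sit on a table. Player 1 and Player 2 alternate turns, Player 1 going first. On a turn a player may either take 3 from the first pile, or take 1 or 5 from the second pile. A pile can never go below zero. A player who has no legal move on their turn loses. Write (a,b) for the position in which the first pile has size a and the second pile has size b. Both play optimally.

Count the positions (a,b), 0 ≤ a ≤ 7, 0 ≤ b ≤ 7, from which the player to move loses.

Use the standard recursion: the mover loses at a terminal position; elsewhere, the mover wins exactly when some move hands the opponent an L position.
Every move lowers a or b (never raises either), so fill the grid row by row in increasing a, and left to right within a row: each cell's successors are then already labelled.
      b=0  b=1  b=2  b=3  b=4  b=5  b=6  b=7
a=0:    L    W    L    W    L    W    L    W
a=1:    L    W    L    W    L    W    L    W
a=2:    L    W    L    W    L    W    L    W
a=3:    W    L    W    L    W    L    W    L
a=4:    W    L    W    L    W    L    W    L
a=5:    W    L    W    L    W    L    W    L
a=6:    L    W    L    W    L    W    L    W
a=7:    L    W    L    W    L    W    L    W
Cells with no legal move (terminal, hence L): (0,0), (1,0), (2,0).
The remaining L cells, each justified by listing all of its moves:
(0,2): L (sole option (0,1)(W) is W)
(0,4): L (sole option (0,3)(W) is W)
(0,6): L (options (0,5)(W), (0,1)(W) are all W)
(1,2): L (sole option (1,1)(W) is W)
(1,4): L (sole option (1,3)(W) is W)
(1,6): L (options (1,5)(W), (1,1)(W) are all W)
(2,2): L (sole option (2,1)(W) is W)
(2,4): L (sole option (2,3)(W) is W)
(2,6): L (options (2,5)(W), (2,1)(W) are all W)
(3,1): L (options (0,1)(W), (3,0)(W) are all W)
(3,3): L (options (0,3)(W), (3,2)(W) are all W)
(3,5): L (options (0,5)(W), (3,4)(W), (3,0)(W) are all W)
(3,7): L (options (0,7)(W), (3,6)(W), (3,2)(W) are all W)
(4,1): L (options (1,1)(W), (4,0)(W) are all W)
(4,3): L (options (1,3)(W), (4,2)(W) are all W)
(4,5): L (options (1,5)(W), (4,4)(W), (4,0)(W) are all W)
(4,7): L (options (1,7)(W), (4,6)(W), (4,2)(W) are all W)
(5,1): L (options (2,1)(W), (5,0)(W) are all W)
(5,3): L (options (2,3)(W), (5,2)(W) are all W)
(5,5): L (options (2,5)(W), (5,4)(W), (5,0)(W) are all W)
(5,7): L (options (2,7)(W), (5,6)(W), (5,2)(W) are all W)
(6,0): L (sole option (3,0)(W) is W)
(6,2): L (options (3,2)(W), (6,1)(W) are all W)
(6,4): L (options (3,4)(W), (6,3)(W) are all W)
(6,6): L (options (3,6)(W), (6,5)(W), (6,1)(W) are all W)
(7,0): L (sole option (4,0)(W) is W)
(7,2): L (options (4,2)(W), (7,1)(W) are all W)
(7,4): L (options (4,4)(W), (7,3)(W) are all W)
(7,6): L (options (4,6)(W), (7,5)(W), (7,1)(W) are all W)
Every other cell has at least one move into one of the L cells above, so it is W.
L cells per row: a=0: 4, a=1: 4, a=2: 4, a=3: 4, a=4: 4, a=5: 4, a=6: 4, a=7: 4; total 32.

32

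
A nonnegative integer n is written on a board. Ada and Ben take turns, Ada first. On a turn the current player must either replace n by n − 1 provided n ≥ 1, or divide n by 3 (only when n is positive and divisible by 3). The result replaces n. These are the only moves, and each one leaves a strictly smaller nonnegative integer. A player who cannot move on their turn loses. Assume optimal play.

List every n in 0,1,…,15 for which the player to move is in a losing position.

Compute win/loss labels from the base case upward. A position with no move is L. Any other position is W if it can reach an L in one move, else L.
n=0: no move → L
n=1: reaches L-position 0 → W
n=2: only reaches 1(W), which is W → L
n=3: reaches L-position 2 → W
n=4: only reaches 3(W), which is W → L
n=5: reaches L-position 4 → W
n=6: reaches L-position 2 → W
n=7: only reaches 6(W), which is W → L
n=8: reaches L-position 7 → W
n=9: only reaches 3(W), 8(W), all W → L
n=10: reaches L-position 9 → W
n=11: only reaches 10(W), which is W → L
n=12: reaches L-position 4 → W
n=13: only reaches 12(W), which is W → L
n=14: reaches L-position 13 → W
n=15: only reaches 5(W), 14(W), all W → L
The losing starting values of n are exactly the entries labelled L in this table (8 of them).

0, 2, 4, 7, 9, 11, 13, 15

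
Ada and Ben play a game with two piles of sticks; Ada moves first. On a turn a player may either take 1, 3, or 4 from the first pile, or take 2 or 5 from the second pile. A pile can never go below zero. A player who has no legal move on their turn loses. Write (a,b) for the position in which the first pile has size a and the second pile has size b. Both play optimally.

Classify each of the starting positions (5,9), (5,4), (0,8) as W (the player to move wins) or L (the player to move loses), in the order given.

(5,9): W, (5,4): W, (0,8): L

Label each position W (a win for the player to move) or L (a loss). A position with no legal move is L; any other position is W exactly when some move reaches an L, and L when every move reaches a W.
No move ever increases a pile, so every position that can arise here has a ≤ 5 and b ≤ 9; it is enough to label the cells with 0 ≤ a ≤ 5 and 0 ≤ b ≤ 9.
Every move lowers a or b (never raises either), so fill the grid row by row in increasing a, and left to right within a row: each cell's successors are then already labelled.
      b=0  b=1  b=2  b=3  b=4  b=5  b=6  b=7  b=8  b=9
a=0:    L    L    W    W    L    W    W    L    L    W
a=1:    W    W    L    L    W    W    L    W    W    L
a=2:    L    L    W    W    L    W    W    L    L    W
a=3:    W    W    L    L    W    W    L    W    W    L
a=4:    W    W    W    W    W    L    W    W    W    W
a=5:    W    W    W    W    W    W    W    W    W    W
Cells with no legal move (terminal, hence L): (0,0), (0,1).
The remaining L cells, each justified by listing all of its moves:
(0,4): →(0,2)(W) only, which is W, so L
(0,7): →(0,5)(W), (0,2)(W) — all W, so L
(0,8): →(0,6)(W), (0,3)(W) — all W, so L
(1,2): →(0,2)(W), (1,0)(W) — all W, so L
(1,3): →(0,3)(W), (1,1)(W) — all W, so L
(1,6): →(0,6)(W), (1,4)(W), (1,1)(W) — all W, so L
(1,9): →(0,9)(W), (1,7)(W), (1,4)(W) — all W, so L
(2,0): →(1,0)(W) only, which is W, so L
(2,1): →(1,1)(W) only, which is W, so L
(2,4): →(1,4)(W), (2,2)(W) — all W, so L
(2,7): →(1,7)(W), (2,5)(W), (2,2)(W) — all W, so L
(2,8): →(1,8)(W), (2,6)(W), (2,3)(W) — all W, so L
(3,2): →(2,2)(W), (0,2)(W), (3,0)(W) — all W, so L
(3,3): →(2,3)(W), (0,3)(W), (3,1)(W) — all W, so L
(3,6): →(2,6)(W), (0,6)(W), (3,4)(W), (3,1)(W) — all W, so L
(3,9): →(2,9)(W), (0,9)(W), (3,7)(W), (3,4)(W) — all W, so L
(4,5): →(3,5)(W), (1,5)(W), (0,5)(W), (4,3)(W), (4,0)(W) — all W, so L
Every other cell has at least one move into one of the L cells above, so it is W.
(5,9): the move to (1,9) reaches an L cell, so W
(5,4): the move to (2,4) reaches an L cell, so W
(0,8): one of the L cells justified above, so L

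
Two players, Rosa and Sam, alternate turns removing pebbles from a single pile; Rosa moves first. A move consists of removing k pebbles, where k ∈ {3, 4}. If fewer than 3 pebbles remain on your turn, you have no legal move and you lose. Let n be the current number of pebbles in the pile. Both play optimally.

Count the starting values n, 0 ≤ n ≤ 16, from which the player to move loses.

9

Label each position W (a win for the player to move) or L (a loss). A position with no legal move is L; any other position is W exactly when some move reaches an L, and L when every move reaches a W.
n=0: no move → L
n=1: no move → L
n=2: no move → L
n=3: reaches L-position 0 → W
n=4: reaches L-position 1 → W
n=5: reaches L-position 2 → W
n=6: reaches L-position 2 → W
n=7: only reaches 4(W), 3(W), all W → L
n=8: only reaches 5(W), 4(W), all W → L
n=9: only reaches 6(W), 5(W), all W → L
n=10: reaches L-position 7 → W
n=11: reaches L-position 8 → W
n=12: reaches L-position 9 → W
n=13: reaches L-position 9 → W
n=14: only reaches 11(W), 10(W), all W → L
n=15: only reaches 12(W), 11(W), all W → L
n=16: only reaches 13(W), 12(W), all W → L
L entries with 0 ≤ n ≤ 16: n = 0, 1, 2, 7, 8, 9, 14, 15, 16; that makes 9.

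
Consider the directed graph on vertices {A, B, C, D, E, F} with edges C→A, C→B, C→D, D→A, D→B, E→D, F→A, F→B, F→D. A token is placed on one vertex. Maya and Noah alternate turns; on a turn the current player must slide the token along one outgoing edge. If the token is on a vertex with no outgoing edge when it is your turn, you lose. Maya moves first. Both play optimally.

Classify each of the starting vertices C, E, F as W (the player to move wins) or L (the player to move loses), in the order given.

C: W, E: L, F: W

Compute win/loss labels from the base case upward. A position with no move is L. Any other position is W if it can reach an L in one move, else L.
Every edge goes from a vertex to one that appears earlier in the order A, B, D, C, F, E, so processing vertices in that order labels each vertex after all of its successors.
A: no outgoing edge → L
B: no outgoing edge → L
D: →B(L), so W
C: →B(L), so W
F: →B(L), so W
E: →D(W) only, which is W, so L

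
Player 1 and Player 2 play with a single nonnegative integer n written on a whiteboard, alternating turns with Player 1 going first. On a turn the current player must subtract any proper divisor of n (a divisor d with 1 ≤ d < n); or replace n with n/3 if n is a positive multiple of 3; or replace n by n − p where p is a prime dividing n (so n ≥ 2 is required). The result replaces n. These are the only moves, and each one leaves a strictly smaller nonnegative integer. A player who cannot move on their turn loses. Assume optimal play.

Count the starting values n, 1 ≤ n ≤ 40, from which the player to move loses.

Work bottom-up. With no move the player to move loses. Otherwise the position is W if at least one move leads to an L position for the opponent, and L if every move leads to a W.
n=0: no move → L
n=1: no move → L
n=2: reaches L-position 0 → W
n=3: reaches L-position 0 → W
n=4: only reaches 2(W), 3(W), all W → L
n=5: reaches L-position 0 → W
n=6: reaches L-position 4 → W
n=7: reaches L-position 0 → W
n=8: reaches L-position 4 → W
n=9: only reaches 3(W), 6(W), 8(W), all W → L
n=10: reaches L-position 9 → W
n=11: reaches L-position 0 → W
n=12: reaches L-position 4 → W
n=13: reaches L-position 0 → W
n=14: only reaches 7(W), 12(W), 13(W), all W → L
n=15: reaches L-position 14 → W
n=16: reaches L-position 14 → W
n=17: reaches L-position 0 → W
n=18: reaches L-position 9 → W
n=19: reaches L-position 0 → W
n=20: only reaches 10(W), 15(W), 16(W), 18(W), 19(W), all W → L
n=21: reaches L-position 14 → W
n=22: reaches L-position 20 → W
n=23: reaches L-position 0 → W
n=24: reaches L-position 20 → W
n=25: reaches L-position 20 → W
n=26: only reaches 13(W), 24(W), 25(W), all W → L
n=27: reaches L-position 9 → W
n=28: reaches L-position 14 → W
n=29: reaches L-position 0 → W
n=30: reaches L-position 20 → W
n=31: reaches L-position 0 → W
n=32: only reaches 16(W), 24(W), 28(W), 30(W), 31(W), all W → L
n=33: reaches L-position 32 → W
n=34: reaches L-position 32 → W
n=35: only reaches 28(W), 30(W), 34(W), all W → L
n=36: reaches L-position 32 → W
n=37: reaches L-position 0 → W
n=38: only reaches 19(W), 36(W), 37(W), all W → L
n=39: reaches L-position 26 → W
n=40: reaches L-position 20 → W
L entries with 1 ≤ n ≤ 40 (n=0 is outside the asked range and is not counted): n = 1, 4, 9, 14, 20, 26, 32, 35, 38; that makes 9.

9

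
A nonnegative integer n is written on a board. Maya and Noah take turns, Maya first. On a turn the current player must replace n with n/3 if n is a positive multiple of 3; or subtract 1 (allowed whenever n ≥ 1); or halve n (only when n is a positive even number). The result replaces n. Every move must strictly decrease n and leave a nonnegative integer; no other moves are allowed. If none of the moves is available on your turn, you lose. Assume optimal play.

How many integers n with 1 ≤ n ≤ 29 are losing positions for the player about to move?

11

Work bottom-up. With no move the player to move loses. Otherwise the position is W if at least one move leads to an L position for the opponent, and L if every move leads to a W.
n=0: no move → L
n=1: can move to 0, which is L ⇒ W
n=2: the only move is to 1(W), a W ⇒ L
n=3: can move to 2, which is L ⇒ W
n=4: can move to 2, which is L ⇒ W
n=5: the only move is to 4(W), a W ⇒ L
n=6: can move to 2, which is L ⇒ W
n=7: the only move is to 6(W), a W ⇒ L
n=8: can move to 7, which is L ⇒ W
n=9: moves to 3(W), 8(W); every one is W ⇒ L
n=10: can move to 5, which is L ⇒ W
n=11: the only move is to 10(W), a W ⇒ L
n=12: can move to 11, which is L ⇒ W
n=13: the only move is to 12(W), a W ⇒ L
n=14: can move to 7, which is L ⇒ W
n=15: can move to 5, which is L ⇒ W
n=16: moves to 8(W), 15(W); every one is W ⇒ L
n=17: can move to 16, which is L ⇒ W
n=18: can move to 9, which is L ⇒ W
n=19: the only move is to 18(W), a W ⇒ L
n=20: can move to 19, which is L ⇒ W
n=21: can move to 7, which is L ⇒ W
n=22: can move to 11, which is L ⇒ W
n=23: the only move is to 22(W), a W ⇒ L
n=24: can move to 23, which is L ⇒ W
n=25: the only move is to 24(W), a W ⇒ L
n=26: can move to 13, which is L ⇒ W
n=27: can move to 9, which is L ⇒ W
n=28: moves to 14(W), 27(W); every one is W ⇒ L
n=29: can move to 28, which is L ⇒ W
L entries with 1 ≤ n ≤ 29 (n=0 is outside the asked range and is not counted): n = 2, 5, 7, 9, 11, 13, 16, 19, 23, 25, 28; that makes 11.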